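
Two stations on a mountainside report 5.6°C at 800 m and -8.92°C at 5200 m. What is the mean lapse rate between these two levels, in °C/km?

Γ = −ΔT/Δz = (5.6 − (-8.92)) / (5200 − 800) m
  = 14.52°C / 4.4 km = 3.3°C/km

3.3°C/km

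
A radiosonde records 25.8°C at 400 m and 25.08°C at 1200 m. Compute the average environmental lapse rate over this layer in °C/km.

Γ = −ΔT/Δz = (25.8 − 25.08) / (1200 − 400) m
  = 0.72°C / 0.8 km = 0.9°C/km

0.9°C/km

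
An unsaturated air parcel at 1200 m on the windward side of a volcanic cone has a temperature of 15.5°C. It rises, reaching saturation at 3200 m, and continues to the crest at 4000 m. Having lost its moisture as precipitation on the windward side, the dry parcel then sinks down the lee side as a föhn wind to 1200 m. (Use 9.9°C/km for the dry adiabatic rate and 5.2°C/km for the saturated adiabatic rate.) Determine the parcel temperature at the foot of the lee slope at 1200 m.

19.26°C

1200 → 3200 m (dry, 9.9°C/km): ΔT = -9.9 × 2 = -19.8°C → T = -4.3°C
3200 → 4000 m (saturated, 5.2°C/km): ΔT = -5.2 × 0.8 = -4.16°C → T = -8.46°C
4000 → 1200 m (dry descent, 9.9°C/km): ΔT = +9.9 × 2.8 = +27.72°C → T = 19.26°C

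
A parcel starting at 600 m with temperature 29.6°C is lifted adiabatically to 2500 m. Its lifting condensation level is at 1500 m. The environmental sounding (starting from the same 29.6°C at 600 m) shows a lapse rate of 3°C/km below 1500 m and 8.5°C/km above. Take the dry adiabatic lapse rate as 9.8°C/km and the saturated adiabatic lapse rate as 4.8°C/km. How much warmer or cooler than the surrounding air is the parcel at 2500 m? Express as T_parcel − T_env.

Parcel:
  600–1500 m, dry: Δz = 0.9 km ⇒ ΔT = -8.82°C; T = 20.78°C
  1500–2500 m, saturated: Δz = 1 km ⇒ ΔT = -4.8°C; T = 15.98°C
Environment:
  600–1500 m, environment, lower layer: Δz = 0.9 km ⇒ ΔT = -2.7°C; T = 26.9°C
  1500–2500 m, environment, upper layer: Δz = 1 km ⇒ ΔT = -8.5°C; T = 18.4°C
T_parcel − T_env = 15.98 − 18.4 = -2.42°C

-2.42°C (parcel cooler than environment)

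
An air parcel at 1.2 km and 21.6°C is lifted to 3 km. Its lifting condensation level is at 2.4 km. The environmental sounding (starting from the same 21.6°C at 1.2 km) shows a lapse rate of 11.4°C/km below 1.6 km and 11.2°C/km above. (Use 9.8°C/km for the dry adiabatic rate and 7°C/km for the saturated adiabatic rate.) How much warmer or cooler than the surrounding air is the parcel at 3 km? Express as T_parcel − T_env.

+4.28°C (parcel warmer than environment)

Parcel:
  From 1200 m to 2400 m (dry): cools by 9.8 × 1.2 = 11.76°C, giving 9.84°C.
  From 2400 m to 3000 m (saturated): cools by 7 × 0.6 = 4.2°C, giving 5.64°C.
Environment:
  From 1200 m to 1600 m (environment, lower layer): cools by 11.4 × 0.4 = 4.56°C, giving 17.04°C.
  From 1600 m to 3000 m (environment, upper layer): cools by 11.2 × 1.4 = 15.68°C, giving 1.36°C.
T_parcel − T_env = 5.64 − 1.36 = +4.28°C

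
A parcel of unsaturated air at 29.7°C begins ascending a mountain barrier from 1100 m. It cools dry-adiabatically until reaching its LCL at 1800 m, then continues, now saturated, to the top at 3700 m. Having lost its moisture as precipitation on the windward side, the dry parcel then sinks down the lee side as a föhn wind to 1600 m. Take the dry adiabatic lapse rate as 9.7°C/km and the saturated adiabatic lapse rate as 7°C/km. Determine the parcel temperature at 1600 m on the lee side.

Dry to 1800 m: -9.7 × 0.7 km = -6.79°C, so T = 22.91°C.
Saturated to 3700 m: -7 × 1.9 km = -13.3°C, so T = 9.61°C.
Dry descent to 1600 m: +9.7 × 2.1 km = +20.37°C, so T = 29.98°C.

29.98°C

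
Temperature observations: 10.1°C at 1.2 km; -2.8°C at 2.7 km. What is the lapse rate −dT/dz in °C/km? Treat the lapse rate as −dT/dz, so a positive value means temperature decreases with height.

8.6°C/km

Γ = −ΔT/Δz = (10.1 − (-2.8)) / (2700 − 1200) m
  = 12.9°C / 1.5 km = 8.6°C/km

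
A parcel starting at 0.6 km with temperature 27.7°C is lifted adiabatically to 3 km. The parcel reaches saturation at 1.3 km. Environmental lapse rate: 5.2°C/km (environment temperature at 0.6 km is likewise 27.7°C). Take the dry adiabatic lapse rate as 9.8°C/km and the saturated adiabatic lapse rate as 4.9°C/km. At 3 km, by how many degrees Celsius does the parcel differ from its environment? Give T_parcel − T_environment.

-2.71°C (parcel cooler than environment)

Parcel:
  Dry to 1300 m: -9.8 × 0.7 km = -6.86°C, so T = 20.84°C.
  Saturated to 3000 m: -4.9 × 1.7 km = -8.33°C, so T = 12.51°C.
Environment:
  Environment to 3000 m: -5.2 × 2.4 km = -12.48°C, so T = 15.22°C.
T_parcel − T_env = 12.51 − 15.22 = -2.71°C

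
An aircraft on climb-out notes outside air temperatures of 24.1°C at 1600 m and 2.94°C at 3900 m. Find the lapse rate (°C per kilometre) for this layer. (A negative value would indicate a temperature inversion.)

9.2°C/km

Γ = −ΔT/Δz = (24.1 − 2.94) / (3900 − 1600) m
  = 21.16°C / 2.3 km = 9.2°C/km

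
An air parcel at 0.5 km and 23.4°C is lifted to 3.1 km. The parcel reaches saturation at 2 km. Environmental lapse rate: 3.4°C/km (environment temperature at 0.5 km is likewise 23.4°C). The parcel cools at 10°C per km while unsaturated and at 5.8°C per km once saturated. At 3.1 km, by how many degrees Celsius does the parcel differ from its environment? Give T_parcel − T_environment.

Parcel:
  500 → 2000 m (dry, 10°C/km): ΔT = -10 × 1.5 = -15°C → T = 8.4°C
  2000 → 3100 m (saturated, 5.8°C/km): ΔT = -5.8 × 1.1 = -6.38°C → T = 2.02°C
Environment:
  500 → 3100 m (environment, 3.4°C/km): ΔT = -3.4 × 2.6 = -8.84°C → T = 14.56°C
T_parcel − T_env = 2.02 − 14.56 = -12.54°C

-12.54°C (parcel cooler than environment)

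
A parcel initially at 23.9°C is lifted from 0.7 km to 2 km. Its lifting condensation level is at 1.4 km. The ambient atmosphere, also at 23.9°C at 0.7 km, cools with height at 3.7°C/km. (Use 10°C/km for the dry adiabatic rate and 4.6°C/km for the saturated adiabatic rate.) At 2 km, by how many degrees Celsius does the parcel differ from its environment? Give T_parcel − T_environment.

-4.95°C (parcel cooler than environment)

Parcel:
  From 700 m to 1400 m (dry): cools by 10 × 0.7 = 7°C, giving 16.9°C.
  From 1400 m to 2000 m (saturated): cools by 4.6 × 0.6 = 2.76°C, giving 14.14°C.
Environment:
  From 700 m to 2000 m (environment): cools by 3.7 × 1.3 = 4.81°C, giving 19.09°C.
T_parcel − T_env = 14.14 − 19.09 = -4.95°C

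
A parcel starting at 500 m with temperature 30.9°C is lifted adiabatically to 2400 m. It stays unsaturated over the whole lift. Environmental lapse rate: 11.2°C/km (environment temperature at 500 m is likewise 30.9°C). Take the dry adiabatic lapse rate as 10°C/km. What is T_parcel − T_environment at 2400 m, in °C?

Parcel:
  Dry to 2400 m: -10 × 1.9 km = -19°C, so T = 11.9°C.
Environment:
  Environment to 2400 m: -11.2 × 1.9 km = -21.28°C, so T = 9.62°C.
T_parcel − T_env = 11.9 − 9.62 = +2.28°C

+2.28°C (parcel warmer than environment)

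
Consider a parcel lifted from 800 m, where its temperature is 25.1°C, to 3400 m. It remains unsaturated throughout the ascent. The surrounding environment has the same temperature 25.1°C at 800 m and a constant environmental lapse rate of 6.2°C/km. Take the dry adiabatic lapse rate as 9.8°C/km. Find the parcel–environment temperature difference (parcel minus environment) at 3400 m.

Parcel:
  Dry to 3400 m: -9.8 × 2.6 km = -25.48°C, so T = -0.38°C.
Environment:
  Environment to 3400 m: -6.2 × 2.6 km = -16.12°C, so T = 8.98°C.
T_parcel − T_env = -0.38 − 8.98 = -9.36°C

-9.36°C (parcel cooler than environment)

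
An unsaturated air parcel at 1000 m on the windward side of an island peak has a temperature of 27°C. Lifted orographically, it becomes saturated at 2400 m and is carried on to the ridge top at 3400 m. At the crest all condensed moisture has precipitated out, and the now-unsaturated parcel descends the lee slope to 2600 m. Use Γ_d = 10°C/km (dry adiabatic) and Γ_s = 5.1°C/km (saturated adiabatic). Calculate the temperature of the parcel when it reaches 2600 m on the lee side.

From 1000 m to 2400 m (dry): cools by 10 × 1.4 = 14°C, giving 13°C.
From 2400 m to 3400 m (saturated): cools by 5.1 × 1 = 5.1°C, giving 7.9°C.
From 3400 m to 2600 m (dry descent): warms by 10 × 0.8 = 8°C, giving 15.9°C.

15.9°C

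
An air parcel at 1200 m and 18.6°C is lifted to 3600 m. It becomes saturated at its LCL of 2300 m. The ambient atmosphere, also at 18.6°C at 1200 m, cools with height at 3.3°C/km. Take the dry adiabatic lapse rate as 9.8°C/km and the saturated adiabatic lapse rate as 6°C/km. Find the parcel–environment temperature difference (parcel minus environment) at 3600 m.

-10.66°C (parcel cooler than environment)

Parcel:
  Dry to 2300 m: -9.8 × 1.1 km = -10.78°C, so T = 7.82°C.
  Saturated to 3600 m: -6 × 1.3 km = -7.8°C, so T = 0.02°C.
Environment:
  Environment to 3600 m: -3.3 × 2.4 km = -7.92°C, so T = 10.68°C.
T_parcel − T_env = 0.02 − 10.68 = -10.66°C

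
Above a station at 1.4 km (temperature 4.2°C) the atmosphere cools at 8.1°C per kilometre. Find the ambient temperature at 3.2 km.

-10.38°C

1400 → 3200 m (environmental, 8.1°C/km): ΔT = -8.1 × 1.8 = -14.58°C → T = -10.38°C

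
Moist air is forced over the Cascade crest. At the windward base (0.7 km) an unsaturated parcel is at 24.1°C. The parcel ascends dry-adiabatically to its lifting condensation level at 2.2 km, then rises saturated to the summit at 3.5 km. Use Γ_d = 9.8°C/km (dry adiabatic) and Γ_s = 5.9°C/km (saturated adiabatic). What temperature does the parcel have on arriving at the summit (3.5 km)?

Dry to 2200 m: -9.8 × 1.5 km = -14.7°C, so T = 9.4°C.
Saturated to 3500 m: -5.9 × 1.3 km = -7.67°C, so T = 1.73°C.

1.73°C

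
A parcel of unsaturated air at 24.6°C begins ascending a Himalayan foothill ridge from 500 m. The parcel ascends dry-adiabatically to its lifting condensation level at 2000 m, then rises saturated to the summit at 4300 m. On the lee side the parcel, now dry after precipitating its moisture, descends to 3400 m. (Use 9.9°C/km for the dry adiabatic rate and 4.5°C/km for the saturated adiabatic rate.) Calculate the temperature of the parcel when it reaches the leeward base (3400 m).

Dry to 2000 m: -9.9 × 1.5 km = -14.85°C, so T = 9.75°C.
Saturated to 4300 m: -4.5 × 2.3 km = -10.35°C, so T = -0.6°C.
Dry descent to 3400 m: +9.9 × 0.9 km = +8.91°C, so T = 8.31°C.

8.31°C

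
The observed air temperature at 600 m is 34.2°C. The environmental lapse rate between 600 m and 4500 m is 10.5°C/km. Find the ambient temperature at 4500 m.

-6.75°C

600–4500 m, environmental: Δz = 3.9 km ⇒ ΔT = -40.95°C; T = -6.75°C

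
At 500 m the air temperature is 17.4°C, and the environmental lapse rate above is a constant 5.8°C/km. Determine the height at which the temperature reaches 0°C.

3500 m

Height above start = (17.4 − 0) / 5.8 = 3 km
Altitude = 500 m + 3000 m = 3500 m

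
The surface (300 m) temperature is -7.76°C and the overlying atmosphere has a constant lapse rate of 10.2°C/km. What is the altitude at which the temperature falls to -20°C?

1500 m

Height above start = (-7.76 − (-20)) / 10.2 = 1.2 km
Altitude = 300 m + 1200 m = 1500 m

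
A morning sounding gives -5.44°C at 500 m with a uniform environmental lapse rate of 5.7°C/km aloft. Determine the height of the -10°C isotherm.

1300 m

Height above start = (-5.44 − (-10)) / 5.7 = 0.8 km
Altitude = 500 m + 800 m = 1300 m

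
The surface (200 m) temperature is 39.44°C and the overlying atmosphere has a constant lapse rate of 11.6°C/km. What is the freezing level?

3600 m

Height above start = (39.44 − 0) / 11.6 = 3.4 km
Altitude = 200 m + 3400 m = 3600 m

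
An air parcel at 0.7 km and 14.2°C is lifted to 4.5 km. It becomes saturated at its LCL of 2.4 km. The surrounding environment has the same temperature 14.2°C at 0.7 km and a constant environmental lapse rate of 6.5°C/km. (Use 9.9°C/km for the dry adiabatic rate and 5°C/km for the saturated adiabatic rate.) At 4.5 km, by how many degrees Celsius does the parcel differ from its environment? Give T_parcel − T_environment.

-2.63°C (parcel cooler than environment)

Parcel:
  Dry to 2400 m: -9.9 × 1.7 km = -16.83°C, so T = -2.63°C.
  Saturated to 4500 m: -5 × 2.1 km = -10.5°C, so T = -13.13°C.
Environment:
  Environment to 4500 m: -6.5 × 3.8 km = -24.7°C, so T = -10.5°C.
T_parcel − T_env = -13.13 − (-10.5) = -2.63°C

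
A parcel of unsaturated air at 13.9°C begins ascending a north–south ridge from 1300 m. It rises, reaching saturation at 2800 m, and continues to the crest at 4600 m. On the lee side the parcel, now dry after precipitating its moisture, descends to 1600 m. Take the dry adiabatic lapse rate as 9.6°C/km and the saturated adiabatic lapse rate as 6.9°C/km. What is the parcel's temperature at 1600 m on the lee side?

1300–2800 m, dry: Δz = 1.5 km ⇒ ΔT = -14.4°C; T = -0.5°C
2800–4600 m, saturated: Δz = 1.8 km ⇒ ΔT = -12.42°C; T = -12.92°C
4600–1600 m, dry descent: Δz = 3 km ⇒ ΔT = +28.8°C; T = 15.88°C

15.88°C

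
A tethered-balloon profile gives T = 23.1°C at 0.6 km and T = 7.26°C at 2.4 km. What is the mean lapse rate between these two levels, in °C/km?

8.8°C/km

Γ = −ΔT/Δz = (23.1 − 7.26) / (2400 − 600) m
  = 15.84°C / 1.8 km = 8.8°C/km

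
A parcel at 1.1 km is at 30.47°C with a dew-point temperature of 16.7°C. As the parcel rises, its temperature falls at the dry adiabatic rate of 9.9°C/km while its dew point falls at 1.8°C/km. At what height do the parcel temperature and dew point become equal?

T and T_d converge at 9.9 − 1.8 = 8.1°C per km
Height above start = (30.47 − 16.7) / 8.1 = 1.7 km
LCL altitude = 1100 m + 1700 m = 2800 m

2.8 km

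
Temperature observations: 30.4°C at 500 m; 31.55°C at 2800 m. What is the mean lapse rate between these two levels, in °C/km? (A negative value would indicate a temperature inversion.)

-0.5°C/km

Γ = −ΔT/Δz = (30.4 − 31.55) / (2800 − 500) m
  = -1.15°C / 2.3 km = -0.5°C/km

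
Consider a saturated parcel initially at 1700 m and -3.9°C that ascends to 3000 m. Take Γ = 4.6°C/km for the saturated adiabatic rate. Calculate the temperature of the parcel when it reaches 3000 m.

Saturated adiabatic to 3000 m: -4.6 × 1.3 km = -5.98°C, so T = -9.88°C.

-9.88°C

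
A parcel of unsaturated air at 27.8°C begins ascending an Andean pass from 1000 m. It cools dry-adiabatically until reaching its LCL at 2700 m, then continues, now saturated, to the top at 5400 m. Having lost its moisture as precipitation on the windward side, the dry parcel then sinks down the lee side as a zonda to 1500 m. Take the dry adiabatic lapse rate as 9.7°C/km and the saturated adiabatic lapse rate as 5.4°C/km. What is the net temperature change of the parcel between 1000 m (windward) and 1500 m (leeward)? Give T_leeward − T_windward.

+6.76°C

From 1000 m to 2700 m (dry): cools by 9.7 × 1.7 = 16.49°C, giving 11.31°C.
From 2700 m to 5400 m (saturated): cools by 5.4 × 2.7 = 14.58°C, giving -3.27°C.
From 5400 m to 1500 m (dry descent): warms by 9.7 × 3.9 = 37.83°C, giving 34.56°C.
Net change vs windward start: 34.56 − 27.8 = +6.76°C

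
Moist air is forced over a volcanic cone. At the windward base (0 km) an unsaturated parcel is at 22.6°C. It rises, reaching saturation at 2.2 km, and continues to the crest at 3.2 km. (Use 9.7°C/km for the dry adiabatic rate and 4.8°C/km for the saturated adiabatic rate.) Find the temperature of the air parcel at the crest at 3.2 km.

0–2200 m, dry: Δz = 2.2 km ⇒ ΔT = -21.34°C; T = 1.26°C
2200–3200 m, saturated: Δz = 1 km ⇒ ΔT = -4.8°C; T = -3.54°C

-3.54°C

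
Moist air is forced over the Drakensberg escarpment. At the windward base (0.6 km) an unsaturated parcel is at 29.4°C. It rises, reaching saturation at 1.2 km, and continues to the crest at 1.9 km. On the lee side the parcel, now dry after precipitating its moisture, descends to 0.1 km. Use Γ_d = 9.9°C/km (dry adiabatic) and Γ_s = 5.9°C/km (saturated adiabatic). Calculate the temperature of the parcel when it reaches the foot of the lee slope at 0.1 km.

37.15°C

From 600 m to 1200 m (dry): cools by 9.9 × 0.6 = 5.94°C, giving 23.46°C.
From 1200 m to 1900 m (saturated): cools by 5.9 × 0.7 = 4.13°C, giving 19.33°C.
From 1900 m to 100 m (dry descent): warms by 9.9 × 1.8 = 17.82°C, giving 37.15°C.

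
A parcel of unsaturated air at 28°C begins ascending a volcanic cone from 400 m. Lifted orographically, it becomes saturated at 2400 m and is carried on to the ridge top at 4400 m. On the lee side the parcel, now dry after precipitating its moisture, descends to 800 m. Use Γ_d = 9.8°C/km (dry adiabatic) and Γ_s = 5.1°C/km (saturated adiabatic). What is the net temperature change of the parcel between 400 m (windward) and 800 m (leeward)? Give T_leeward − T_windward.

Dry to 2400 m: -9.8 × 2 km = -19.6°C, so T = 8.4°C.
Saturated to 4400 m: -5.1 × 2 km = -10.2°C, so T = -1.8°C.
Dry descent to 800 m: +9.8 × 3.6 km = +35.28°C, so T = 33.48°C.
Net change vs windward start: 33.48 − 28 = +5.48°C

+5.48°C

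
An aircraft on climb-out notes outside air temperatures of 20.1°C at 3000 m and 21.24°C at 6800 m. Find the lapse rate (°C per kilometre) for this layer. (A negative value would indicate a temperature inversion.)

-0.3°C/km

Γ = −ΔT/Δz = (20.1 − 21.24) / (6800 − 3000) m
  = -1.14°C / 3.8 km = -0.3°C/km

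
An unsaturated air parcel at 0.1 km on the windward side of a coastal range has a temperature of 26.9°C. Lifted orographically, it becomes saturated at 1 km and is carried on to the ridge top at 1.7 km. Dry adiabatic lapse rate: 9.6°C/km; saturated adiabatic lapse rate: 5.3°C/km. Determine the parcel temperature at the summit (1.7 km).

Dry to 1000 m: -9.6 × 0.9 km = -8.64°C, so T = 18.26°C.
Saturated to 1700 m: -5.3 × 0.7 km = -3.71°C, so T = 14.55°C.

14.55°C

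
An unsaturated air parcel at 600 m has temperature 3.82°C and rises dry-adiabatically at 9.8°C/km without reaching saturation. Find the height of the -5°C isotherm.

Height above start = (3.82 − (-5)) / 9.8 = 0.9 km
Altitude = 600 m + 900 m = 1500 m

1500 m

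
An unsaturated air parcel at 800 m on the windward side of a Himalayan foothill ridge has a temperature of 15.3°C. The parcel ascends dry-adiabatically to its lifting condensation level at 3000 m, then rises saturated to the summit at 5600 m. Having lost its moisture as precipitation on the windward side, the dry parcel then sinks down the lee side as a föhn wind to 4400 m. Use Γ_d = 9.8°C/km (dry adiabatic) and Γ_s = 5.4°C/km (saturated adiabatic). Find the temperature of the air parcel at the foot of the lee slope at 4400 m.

-8.54°C

800–3000 m, dry: Δz = 2.2 km ⇒ ΔT = -21.56°C; T = -6.26°C
3000–5600 m, saturated: Δz = 2.6 km ⇒ ΔT = -14.04°C; T = -20.3°C
5600–4400 m, dry descent: Δz = 1.2 km ⇒ ΔT = +11.76°C; T = -8.54°C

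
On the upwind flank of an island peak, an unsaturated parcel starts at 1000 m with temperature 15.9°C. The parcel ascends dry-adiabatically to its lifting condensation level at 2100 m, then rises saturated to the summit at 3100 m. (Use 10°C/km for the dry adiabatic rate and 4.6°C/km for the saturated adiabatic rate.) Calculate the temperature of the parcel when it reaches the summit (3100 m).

From 1000 m to 2100 m (dry): cools by 10 × 1.1 = 11°C, giving 4.9°C.
From 2100 m to 3100 m (saturated): cools by 4.6 × 1 = 4.6°C, giving 0.3°C.

0.3°C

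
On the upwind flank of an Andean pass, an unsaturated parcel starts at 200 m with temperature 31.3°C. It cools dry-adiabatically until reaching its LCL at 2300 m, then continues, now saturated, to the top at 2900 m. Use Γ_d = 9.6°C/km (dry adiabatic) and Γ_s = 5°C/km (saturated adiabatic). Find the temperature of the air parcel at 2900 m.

200–2300 m, dry: Δz = 2.1 km ⇒ ΔT = -20.16°C; T = 11.14°C
2300–2900 m, saturated: Δz = 0.6 km ⇒ ΔT = -3°C; T = 8.14°C

8.14°C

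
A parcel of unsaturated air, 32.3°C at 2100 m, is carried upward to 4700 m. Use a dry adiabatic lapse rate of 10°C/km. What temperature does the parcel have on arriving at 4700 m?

6.3°C

2100 → 4700 m (dry adiabatic, 10°C/km): ΔT = -10 × 2.6 = -26°C → T = 6.3°C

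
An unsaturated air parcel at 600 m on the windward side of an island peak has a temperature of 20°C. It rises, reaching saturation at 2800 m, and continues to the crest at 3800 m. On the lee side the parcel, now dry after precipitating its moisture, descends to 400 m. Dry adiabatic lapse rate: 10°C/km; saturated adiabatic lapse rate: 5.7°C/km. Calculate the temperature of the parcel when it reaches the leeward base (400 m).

600–2800 m, dry: Δz = 2.2 km ⇒ ΔT = -22°C; T = -2°C
2800–3800 m, saturated: Δz = 1 km ⇒ ΔT = -5.7°C; T = -7.7°C
3800–400 m, dry descent: Δz = 3.4 km ⇒ ΔT = +34°C; T = 26.3°C

26.3°C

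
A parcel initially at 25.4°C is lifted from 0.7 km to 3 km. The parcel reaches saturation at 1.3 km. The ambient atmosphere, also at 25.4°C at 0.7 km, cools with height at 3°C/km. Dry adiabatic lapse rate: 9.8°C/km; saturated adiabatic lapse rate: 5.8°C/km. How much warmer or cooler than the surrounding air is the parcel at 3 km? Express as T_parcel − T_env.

Parcel:
  From 700 m to 1300 m (dry): cools by 9.8 × 0.6 = 5.88°C, giving 19.52°C.
  From 1300 m to 3000 m (saturated): cools by 5.8 × 1.7 = 9.86°C, giving 9.66°C.
Environment:
  From 700 m to 3000 m (environment): cools by 3 × 2.3 = 6.9°C, giving 18.5°C.
T_parcel − T_env = 9.66 − 18.5 = -8.84°C

-8.84°C (parcel cooler than environment)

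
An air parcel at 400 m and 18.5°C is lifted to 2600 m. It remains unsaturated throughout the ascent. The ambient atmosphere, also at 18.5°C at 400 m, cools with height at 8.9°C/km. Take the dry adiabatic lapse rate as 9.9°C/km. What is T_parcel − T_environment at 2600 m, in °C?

-2.2°C (parcel cooler than environment)

Parcel:
  400–2600 m, dry: Δz = 2.2 km ⇒ ΔT = -21.78°C; T = -3.28°C
Environment:
  400–2600 m, environment: Δz = 2.2 km ⇒ ΔT = -19.58°C; T = -1.08°C
T_parcel − T_env = -3.28 − (-1.08) = -2.2°C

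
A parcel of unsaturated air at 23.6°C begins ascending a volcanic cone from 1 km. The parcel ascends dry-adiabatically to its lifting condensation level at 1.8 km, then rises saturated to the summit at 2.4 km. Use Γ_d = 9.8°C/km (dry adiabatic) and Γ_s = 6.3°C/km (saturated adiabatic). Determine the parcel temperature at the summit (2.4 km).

11.98°C

Dry to 1800 m: -9.8 × 0.8 km = -7.84°C, so T = 15.76°C.
Saturated to 2400 m: -6.3 × 0.6 km = -3.78°C, so T = 11.98°C.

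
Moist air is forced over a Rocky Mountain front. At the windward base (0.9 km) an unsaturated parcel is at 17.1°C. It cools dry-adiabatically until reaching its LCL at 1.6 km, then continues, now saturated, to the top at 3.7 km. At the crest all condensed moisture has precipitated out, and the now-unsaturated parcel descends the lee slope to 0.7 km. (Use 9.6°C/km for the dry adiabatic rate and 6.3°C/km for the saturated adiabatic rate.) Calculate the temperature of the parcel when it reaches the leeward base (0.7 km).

From 900 m to 1600 m (dry): cools by 9.6 × 0.7 = 6.72°C, giving 10.38°C.
From 1600 m to 3700 m (saturated): cools by 6.3 × 2.1 = 13.23°C, giving -2.85°C.
From 3700 m to 700 m (dry descent): warms by 9.6 × 3 = 28.8°C, giving 25.95°C.

25.95°C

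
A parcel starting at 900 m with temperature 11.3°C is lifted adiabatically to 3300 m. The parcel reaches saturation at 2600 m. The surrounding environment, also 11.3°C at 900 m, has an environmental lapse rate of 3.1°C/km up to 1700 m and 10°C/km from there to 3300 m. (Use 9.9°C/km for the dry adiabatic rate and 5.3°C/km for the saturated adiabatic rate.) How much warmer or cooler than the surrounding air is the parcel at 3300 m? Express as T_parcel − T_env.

Parcel:
  900–2600 m, dry: Δz = 1.7 km ⇒ ΔT = -16.83°C; T = -5.53°C
  2600–3300 m, saturated: Δz = 0.7 km ⇒ ΔT = -3.71°C; T = -9.24°C
Environment:
  900–1700 m, environment, lower layer: Δz = 0.8 km ⇒ ΔT = -2.48°C; T = 8.82°C
  1700–3300 m, environment, upper layer: Δz = 1.6 km ⇒ ΔT = -16°C; T = -7.18°C
T_parcel − T_env = -9.24 − (-7.18) = -2.06°C

-2.06°C (parcel cooler than environment)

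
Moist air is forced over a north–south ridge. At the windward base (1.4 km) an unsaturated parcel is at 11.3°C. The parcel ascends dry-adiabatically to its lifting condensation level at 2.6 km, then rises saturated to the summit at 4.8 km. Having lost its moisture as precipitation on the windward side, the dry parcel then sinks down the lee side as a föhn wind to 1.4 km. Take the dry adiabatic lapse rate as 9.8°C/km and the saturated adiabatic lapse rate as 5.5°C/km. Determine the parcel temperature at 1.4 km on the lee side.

Dry to 2600 m: -9.8 × 1.2 km = -11.76°C, so T = -0.46°C.
Saturated to 4800 m: -5.5 × 2.2 km = -12.1°C, so T = -12.56°C.
Dry descent to 1400 m: +9.8 × 3.4 km = +33.32°C, so T = 20.76°C.

20.76°C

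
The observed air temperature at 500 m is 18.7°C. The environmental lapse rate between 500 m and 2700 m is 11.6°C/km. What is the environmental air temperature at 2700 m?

-6.82°C

500–2700 m, environmental: Δz = 2.2 km ⇒ ΔT = -25.52°C; T = -6.82°C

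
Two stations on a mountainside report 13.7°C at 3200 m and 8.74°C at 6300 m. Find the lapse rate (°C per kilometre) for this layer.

1.6°C/km

Γ = −ΔT/Δz = (13.7 − 8.74) / (6300 − 3200) m
  = 4.96°C / 3.1 km = 1.6°C/km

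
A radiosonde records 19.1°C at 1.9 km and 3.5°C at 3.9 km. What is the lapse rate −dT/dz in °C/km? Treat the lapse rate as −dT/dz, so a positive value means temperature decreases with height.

Γ = −ΔT/Δz = (19.1 − 3.5) / (3900 − 1900) m
  = 15.6°C / 2 km = 7.8°C/km

7.8°C/km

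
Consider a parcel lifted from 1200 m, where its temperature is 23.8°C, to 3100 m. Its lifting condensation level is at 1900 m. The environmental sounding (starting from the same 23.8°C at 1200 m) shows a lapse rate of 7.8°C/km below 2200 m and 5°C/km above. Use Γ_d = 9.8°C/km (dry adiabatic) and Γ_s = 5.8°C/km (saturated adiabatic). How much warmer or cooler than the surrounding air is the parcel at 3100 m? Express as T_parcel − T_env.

Parcel:
  From 1200 m to 1900 m (dry): cools by 9.8 × 0.7 = 6.86°C, giving 16.94°C.
  From 1900 m to 3100 m (saturated): cools by 5.8 × 1.2 = 6.96°C, giving 9.98°C.
Environment:
  From 1200 m to 2200 m (environment, lower layer): cools by 7.8 × 1 = 7.8°C, giving 16°C.
  From 2200 m to 3100 m (environment, upper layer): cools by 5 × 0.9 = 4.5°C, giving 11.5°C.
T_parcel − T_env = 9.98 − 11.5 = -1.52°C

-1.52°C (parcel cooler than environment)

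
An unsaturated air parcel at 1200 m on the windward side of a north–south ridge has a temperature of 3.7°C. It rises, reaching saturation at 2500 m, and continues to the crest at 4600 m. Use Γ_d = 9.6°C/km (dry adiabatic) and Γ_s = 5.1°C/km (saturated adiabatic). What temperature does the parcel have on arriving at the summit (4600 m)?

-19.49°C

From 1200 m to 2500 m (dry): cools by 9.6 × 1.3 = 12.48°C, giving -8.78°C.
From 2500 m to 4600 m (saturated): cools by 5.1 × 2.1 = 10.71°C, giving -19.49°C.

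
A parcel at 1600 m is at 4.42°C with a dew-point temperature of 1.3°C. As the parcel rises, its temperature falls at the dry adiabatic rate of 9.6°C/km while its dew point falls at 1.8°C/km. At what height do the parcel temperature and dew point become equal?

2000 m

T and T_d converge at 9.6 − 1.8 = 7.8°C per km
Height above start = (4.42 − 1.3) / 7.8 = 0.4 km
LCL altitude = 1600 m + 400 m = 2000 m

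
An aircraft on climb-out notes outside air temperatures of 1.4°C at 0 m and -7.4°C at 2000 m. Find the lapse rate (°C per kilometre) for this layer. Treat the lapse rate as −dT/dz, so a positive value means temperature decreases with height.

Γ = −ΔT/Δz = (1.4 − (-7.4)) / (2000 − 0) m
  = 8.8°C / 2 km = 4.4°C/km

4.4°C/km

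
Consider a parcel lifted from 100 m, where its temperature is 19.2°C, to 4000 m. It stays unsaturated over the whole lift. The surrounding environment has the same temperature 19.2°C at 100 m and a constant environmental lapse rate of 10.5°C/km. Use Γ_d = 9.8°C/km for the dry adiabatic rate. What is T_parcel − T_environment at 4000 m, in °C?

+2.73°C (parcel warmer than environment)

Parcel:
  From 100 m to 4000 m (dry): cools by 9.8 × 3.9 = 38.22°C, giving -19.02°C.
Environment:
  From 100 m to 4000 m (environment): cools by 10.5 × 3.9 = 40.95°C, giving -21.75°C.
T_parcel − T_env = -19.02 − (-21.75) = +2.73°C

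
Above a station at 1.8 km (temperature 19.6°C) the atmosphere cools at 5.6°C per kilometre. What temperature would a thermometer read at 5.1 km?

Environmental to 5100 m: -5.6 × 3.3 km = -18.48°C, so T = 1.12°C.

1.12°C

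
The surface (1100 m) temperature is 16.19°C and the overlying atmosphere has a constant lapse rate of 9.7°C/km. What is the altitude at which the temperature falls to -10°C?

Height above start = (16.19 − (-10)) / 9.7 = 2.7 km
Altitude = 1100 m + 2700 m = 3800 m

3800 m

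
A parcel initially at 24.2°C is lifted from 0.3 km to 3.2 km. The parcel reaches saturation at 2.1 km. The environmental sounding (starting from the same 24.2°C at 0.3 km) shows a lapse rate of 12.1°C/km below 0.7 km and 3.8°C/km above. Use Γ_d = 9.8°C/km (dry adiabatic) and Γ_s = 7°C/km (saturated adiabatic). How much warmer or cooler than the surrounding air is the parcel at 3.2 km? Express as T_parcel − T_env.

-11°C (parcel cooler than environment)

Parcel:
  From 300 m to 2100 m (dry): cools by 9.8 × 1.8 = 17.64°C, giving 6.56°C.
  From 2100 m to 3200 m (saturated): cools by 7 × 1.1 = 7.7°C, giving -1.14°C.
Environment:
  From 300 m to 700 m (environment, lower layer): cools by 12.1 × 0.4 = 4.84°C, giving 19.36°C.
  From 700 m to 3200 m (environment, upper layer): cools by 3.8 × 2.5 = 9.5°C, giving 9.86°C.
T_parcel − T_env = -1.14 − 9.86 = -11°C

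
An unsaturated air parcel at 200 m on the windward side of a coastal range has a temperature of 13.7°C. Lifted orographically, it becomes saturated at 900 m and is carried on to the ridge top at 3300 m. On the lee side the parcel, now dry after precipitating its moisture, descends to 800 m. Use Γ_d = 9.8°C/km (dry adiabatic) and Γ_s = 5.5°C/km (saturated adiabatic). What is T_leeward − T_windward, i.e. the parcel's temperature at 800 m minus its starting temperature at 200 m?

+4.44°C

From 200 m to 900 m (dry): cools by 9.8 × 0.7 = 6.86°C, giving 6.84°C.
From 900 m to 3300 m (saturated): cools by 5.5 × 2.4 = 13.2°C, giving -6.36°C.
From 3300 m to 800 m (dry descent): warms by 9.8 × 2.5 = 24.5°C, giving 18.14°C.
Net change vs windward start: 18.14 − 13.7 = +4.44°C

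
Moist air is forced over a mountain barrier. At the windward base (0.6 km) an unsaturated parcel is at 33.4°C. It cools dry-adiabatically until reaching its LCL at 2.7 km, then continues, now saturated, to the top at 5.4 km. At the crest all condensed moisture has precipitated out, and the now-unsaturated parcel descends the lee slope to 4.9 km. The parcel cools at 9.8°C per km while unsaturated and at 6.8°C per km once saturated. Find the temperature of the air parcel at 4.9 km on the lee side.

600–2700 m, dry: Δz = 2.1 km ⇒ ΔT = -20.58°C; T = 12.82°C
2700–5400 m, saturated: Δz = 2.7 km ⇒ ΔT = -18.36°C; T = -5.54°C
5400–4900 m, dry descent: Δz = 0.5 km ⇒ ΔT = +4.9°C; T = -0.64°C

-0.64°C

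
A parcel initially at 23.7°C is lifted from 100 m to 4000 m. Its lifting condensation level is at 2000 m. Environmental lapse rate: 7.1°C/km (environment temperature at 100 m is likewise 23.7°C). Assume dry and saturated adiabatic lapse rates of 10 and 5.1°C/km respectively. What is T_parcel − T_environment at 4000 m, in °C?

-1.51°C (parcel cooler than environment)

Parcel:
  Dry to 2000 m: -10 × 1.9 km = -19°C, so T = 4.7°C.
  Saturated to 4000 m: -5.1 × 2 km = -10.2°C, so T = -5.5°C.
Environment:
  Environment to 4000 m: -7.1 × 3.9 km = -27.69°C, so T = -3.99°C.
T_parcel − T_env = -5.5 − (-3.99) = -1.51°C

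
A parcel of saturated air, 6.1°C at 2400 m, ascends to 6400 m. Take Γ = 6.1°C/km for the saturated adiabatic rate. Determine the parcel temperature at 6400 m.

2400 → 6400 m (saturated adiabatic, 6.1°C/km): ΔT = -6.1 × 4 = -24.4°C → T = -18.3°C

-18.3°C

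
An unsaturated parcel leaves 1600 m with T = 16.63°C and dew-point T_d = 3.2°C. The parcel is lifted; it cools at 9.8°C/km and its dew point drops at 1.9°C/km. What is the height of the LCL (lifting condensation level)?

T and T_d converge at 9.8 − 1.9 = 7.9°C per km
Height above start = (16.63 − 3.2) / 7.9 = 1.7 km
LCL altitude = 1600 m + 1700 m = 3300 m

3300 m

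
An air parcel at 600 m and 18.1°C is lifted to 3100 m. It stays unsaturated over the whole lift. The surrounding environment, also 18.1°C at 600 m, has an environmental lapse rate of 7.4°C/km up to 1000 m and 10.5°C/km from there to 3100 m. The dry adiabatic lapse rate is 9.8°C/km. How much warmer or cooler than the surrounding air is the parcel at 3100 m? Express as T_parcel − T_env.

+0.51°C (parcel warmer than environment)

Parcel:
  Dry to 3100 m: -9.8 × 2.5 km = -24.5°C, so T = -6.4°C.
Environment:
  Environment, lower layer to 1000 m: -7.4 × 0.4 km = -2.96°C, so T = 15.14°C.
  Environment, upper layer to 3100 m: -10.5 × 2.1 km = -22.05°C, so T = -6.91°C.
T_parcel − T_env = -6.4 − (-6.91) = +0.51°C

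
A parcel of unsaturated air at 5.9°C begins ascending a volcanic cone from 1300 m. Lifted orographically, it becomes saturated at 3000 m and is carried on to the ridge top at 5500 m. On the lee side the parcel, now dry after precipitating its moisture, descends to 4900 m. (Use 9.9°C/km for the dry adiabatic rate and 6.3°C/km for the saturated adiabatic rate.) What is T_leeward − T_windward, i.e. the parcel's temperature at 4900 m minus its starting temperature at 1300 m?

-26.64°C

Dry to 3000 m: -9.9 × 1.7 km = -16.83°C, so T = -10.93°C.
Saturated to 5500 m: -6.3 × 2.5 km = -15.75°C, so T = -26.68°C.
Dry descent to 4900 m: +9.9 × 0.6 km = +5.94°C, so T = -20.74°C.
Net change vs windward start: -20.74 − 5.9 = -26.64°C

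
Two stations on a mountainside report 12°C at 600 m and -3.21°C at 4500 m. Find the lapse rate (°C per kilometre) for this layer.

Γ = −ΔT/Δz = (12 − (-3.21)) / (4500 − 600) m
  = 15.21°C / 3.9 km = 3.9°C/km

3.9°C/km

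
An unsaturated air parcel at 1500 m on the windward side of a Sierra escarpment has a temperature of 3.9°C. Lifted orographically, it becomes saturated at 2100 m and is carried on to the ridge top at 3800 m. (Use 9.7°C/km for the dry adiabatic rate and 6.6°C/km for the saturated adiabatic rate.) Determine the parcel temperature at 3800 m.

1500 → 2100 m (dry, 9.7°C/km): ΔT = -9.7 × 0.6 = -5.82°C → T = -1.92°C
2100 → 3800 m (saturated, 6.6°C/km): ΔT = -6.6 × 1.7 = -11.22°C → T = -13.14°C

-13.14°C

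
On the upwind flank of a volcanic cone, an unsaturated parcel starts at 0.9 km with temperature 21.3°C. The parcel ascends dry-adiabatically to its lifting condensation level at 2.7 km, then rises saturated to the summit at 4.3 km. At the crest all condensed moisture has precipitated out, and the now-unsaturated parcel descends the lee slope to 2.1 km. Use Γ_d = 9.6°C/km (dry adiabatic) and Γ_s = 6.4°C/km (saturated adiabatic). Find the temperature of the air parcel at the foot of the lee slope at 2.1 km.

Dry to 2700 m: -9.6 × 1.8 km = -17.28°C, so T = 4.02°C.
Saturated to 4300 m: -6.4 × 1.6 km = -10.24°C, so T = -6.22°C.
Dry descent to 2100 m: +9.6 × 2.2 km = +21.12°C, so T = 14.9°C.

14.9°C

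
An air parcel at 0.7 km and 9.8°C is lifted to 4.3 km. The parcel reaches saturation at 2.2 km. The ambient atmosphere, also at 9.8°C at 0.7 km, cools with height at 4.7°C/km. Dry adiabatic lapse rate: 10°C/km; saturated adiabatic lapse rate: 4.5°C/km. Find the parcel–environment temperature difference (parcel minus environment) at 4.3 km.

-7.53°C (parcel cooler than environment)

Parcel:
  From 700 m to 2200 m (dry): cools by 10 × 1.5 = 15°C, giving -5.2°C.
  From 2200 m to 4300 m (saturated): cools by 4.5 × 2.1 = 9.45°C, giving -14.65°C.
Environment:
  From 700 m to 4300 m (environment): cools by 4.7 × 3.6 = 16.92°C, giving -7.12°C.
T_parcel − T_env = -14.65 − (-7.12) = -7.53°C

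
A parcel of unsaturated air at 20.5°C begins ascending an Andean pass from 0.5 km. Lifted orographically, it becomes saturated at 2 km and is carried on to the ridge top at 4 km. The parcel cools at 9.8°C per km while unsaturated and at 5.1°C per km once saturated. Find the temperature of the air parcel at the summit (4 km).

From 500 m to 2000 m (dry): cools by 9.8 × 1.5 = 14.7°C, giving 5.8°C.
From 2000 m to 4000 m (saturated): cools by 5.1 × 2 = 10.2°C, giving -4.4°C.

-4.4°C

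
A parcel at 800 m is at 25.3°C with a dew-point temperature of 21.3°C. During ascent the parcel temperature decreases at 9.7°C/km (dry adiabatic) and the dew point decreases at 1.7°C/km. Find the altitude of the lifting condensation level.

1300 m

T and T_d converge at 9.7 − 1.7 = 8°C per km
Height above start = (25.3 − 21.3) / 8 = 0.5 km
LCL altitude = 800 m + 500 m = 1300 m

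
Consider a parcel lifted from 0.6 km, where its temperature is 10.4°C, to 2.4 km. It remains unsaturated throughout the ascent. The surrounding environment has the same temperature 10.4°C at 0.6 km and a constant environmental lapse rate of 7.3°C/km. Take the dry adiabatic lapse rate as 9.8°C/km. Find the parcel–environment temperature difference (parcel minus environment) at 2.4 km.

-4.5°C (parcel cooler than environment)

Parcel:
  Dry to 2400 m: -9.8 × 1.8 km = -17.64°C, so T = -7.24°C.
Environment:
  Environment to 2400 m: -7.3 × 1.8 km = -13.14°C, so T = -2.74°C.
T_parcel − T_env = -7.24 − (-2.74) = -4.5°C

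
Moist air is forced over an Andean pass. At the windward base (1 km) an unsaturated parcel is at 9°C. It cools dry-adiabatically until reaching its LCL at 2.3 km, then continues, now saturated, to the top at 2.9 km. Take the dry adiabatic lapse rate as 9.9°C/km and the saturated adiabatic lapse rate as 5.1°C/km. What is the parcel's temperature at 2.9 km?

1000 → 2300 m (dry, 9.9°C/km): ΔT = -9.9 × 1.3 = -12.87°C → T = -3.87°C
2300 → 2900 m (saturated, 5.1°C/km): ΔT = -5.1 × 0.6 = -3.06°C → T = -6.93°C

-6.93°C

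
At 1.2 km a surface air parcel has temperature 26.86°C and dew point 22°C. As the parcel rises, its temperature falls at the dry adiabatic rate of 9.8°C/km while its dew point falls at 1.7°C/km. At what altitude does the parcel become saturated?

1.8 km

T and T_d converge at 9.8 − 1.7 = 8.1°C per km
Height above start = (26.86 − 22) / 8.1 = 0.6 km
LCL altitude = 1200 m + 600 m = 1800 m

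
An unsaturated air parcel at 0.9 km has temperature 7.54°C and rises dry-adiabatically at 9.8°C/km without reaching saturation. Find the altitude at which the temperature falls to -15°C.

3.2 km

Height above start = (7.54 − (-15)) / 9.8 = 2.3 km
Altitude = 900 m + 2300 m = 3200 m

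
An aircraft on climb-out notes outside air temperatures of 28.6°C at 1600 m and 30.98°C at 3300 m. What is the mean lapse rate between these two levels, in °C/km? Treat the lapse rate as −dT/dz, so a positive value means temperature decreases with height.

Γ = −ΔT/Δz = (28.6 − 30.98) / (3300 − 1600) m
  = -2.38°C / 1.7 km = -1.4°C/km

-1.4°C/km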